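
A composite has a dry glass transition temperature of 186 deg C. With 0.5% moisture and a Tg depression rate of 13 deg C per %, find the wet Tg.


Tg_wet = Tg_dry - k*moisture = 186 - 13*0.5 = 179.5 deg C

179.5 deg C


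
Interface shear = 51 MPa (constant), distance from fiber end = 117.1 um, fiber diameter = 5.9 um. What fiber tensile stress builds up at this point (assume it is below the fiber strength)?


Force balance: sigma_f * (pi*d^2/4) = tau * (pi*d) * x  ->  sigma_f = 4 * tau * x / d
sigma_f = 4 * 51 * 117.1 / 5.9 = 4048.9 MPa

4048.9 MPa


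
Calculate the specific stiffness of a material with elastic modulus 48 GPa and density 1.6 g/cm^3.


Specific stiffness = E/rho = 48/1.6 = 30.0 GPa/(g/cm^3)

30.0 GPa/(g/cm^3)


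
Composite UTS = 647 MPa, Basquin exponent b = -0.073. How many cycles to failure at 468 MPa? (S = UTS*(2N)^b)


N = 0.5 * (S/UTS)^(1/b) = 0.5 * (468/647)^(1/-0.073) = 42.2472 cycles

42.2472 cycles


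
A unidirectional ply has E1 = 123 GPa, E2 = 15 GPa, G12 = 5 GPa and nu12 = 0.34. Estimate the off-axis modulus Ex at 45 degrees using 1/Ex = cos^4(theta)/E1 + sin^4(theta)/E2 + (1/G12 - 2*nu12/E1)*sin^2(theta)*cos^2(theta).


cos^4(45) = 0.25, sin^4(45) = 0.25, sin^2(45)*cos^2(45) = 0.25
1/G12 - 2*nu12/E1 = 1/5 - 2*0.34/123 = 0.194472 GPa^-1
1/Ex = 0.25/123 + 0.25/15 + 0.194472*0.25 = 0.0673171 GPa^-1
Ex = 14.86 GPa

14.86 GPa


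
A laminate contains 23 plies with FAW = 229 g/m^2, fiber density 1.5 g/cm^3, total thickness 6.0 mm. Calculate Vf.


Vf = n * FAW / (rho_f * h * 1000) = 23 * 229 / (1.5 * 6.0 * 1000) = 0.5852

0.5852


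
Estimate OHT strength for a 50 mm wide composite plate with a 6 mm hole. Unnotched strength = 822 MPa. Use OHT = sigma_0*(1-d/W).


OHT = sigma_0*(1-d/W) = 822*(1-6/50) = 723.4 MPa

723.4 MPa


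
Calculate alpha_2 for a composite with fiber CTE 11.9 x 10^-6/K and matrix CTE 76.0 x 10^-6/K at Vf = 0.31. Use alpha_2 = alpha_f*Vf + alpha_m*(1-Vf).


alpha_2 = alpha_f*Vf + alpha_m*(1-Vf) = 11.9*0.31 + 76.0*0.69 = 56.1 x 10^-6/K

56.1 x 10^-6/K


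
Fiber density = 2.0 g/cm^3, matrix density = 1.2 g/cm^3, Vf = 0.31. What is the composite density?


rho_c = rho_f*Vf + rho_m*(1-Vf) = 2.0*0.31 + 1.2*0.69 = 1.448 g/cm^3

1.448 g/cm^3


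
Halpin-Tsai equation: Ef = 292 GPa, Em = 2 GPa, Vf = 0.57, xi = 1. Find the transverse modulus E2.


eta = (Ef/Em - 1)/(Ef/Em + xi) = (146.0 - 1)/(146.0 + 1) = 0.9864
E2 = Em*(1+xi*eta*Vf)/(1-eta*Vf) = 7.14 GPa

7.14 GPa


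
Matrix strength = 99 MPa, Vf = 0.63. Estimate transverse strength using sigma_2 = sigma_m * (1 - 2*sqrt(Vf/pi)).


factor = 1 - 2*sqrt(0.63/pi) = 0.1044
sigma_2 = 99 * 0.1044 = 10.33 MPa

10.33 MPa


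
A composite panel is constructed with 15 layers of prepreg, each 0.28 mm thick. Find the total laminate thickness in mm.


h = n * t_ply = 15 * 0.28 = 4.2 mm

4.2 mm


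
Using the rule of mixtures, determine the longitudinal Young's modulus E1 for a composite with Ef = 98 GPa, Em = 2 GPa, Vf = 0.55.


E1 = Ef*Vf + Em*(1-Vf) = 98*0.55 + 2*0.45 = 54.8 GPa

54.8 GPa


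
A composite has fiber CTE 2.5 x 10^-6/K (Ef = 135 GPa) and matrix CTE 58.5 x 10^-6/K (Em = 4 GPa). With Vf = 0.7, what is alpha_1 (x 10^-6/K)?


E1 = Ef*Vf + Em*(1-Vf) = 95.7
alpha_1 = (alpha_f*Ef*Vf + alpha_m*Em*(1-Vf))/E1 = 3.2 x 10^-6/K

3.2 x 10^-6/K


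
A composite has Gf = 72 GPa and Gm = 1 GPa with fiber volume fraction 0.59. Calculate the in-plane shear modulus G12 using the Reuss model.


1/G12 = Vf/Gf + (1-Vf)/Gm = 0.59/72 + 0.41/1
G12 = 2.39 GPa

2.39 GPa


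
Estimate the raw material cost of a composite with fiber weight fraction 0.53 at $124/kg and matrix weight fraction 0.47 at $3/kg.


Cost = cost_f*Wf + cost_m*Wm = 124*0.53 + 3*0.47 = $67.13/kg

$67.13/kg


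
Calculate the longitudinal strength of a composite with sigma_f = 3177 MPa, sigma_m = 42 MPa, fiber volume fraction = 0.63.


sigma_1 = sigma_f*Vf + sigma_m*(1-Vf) = 3177*0.63 + 42*0.37 = 2017.1 MPa

2017.1 MPa


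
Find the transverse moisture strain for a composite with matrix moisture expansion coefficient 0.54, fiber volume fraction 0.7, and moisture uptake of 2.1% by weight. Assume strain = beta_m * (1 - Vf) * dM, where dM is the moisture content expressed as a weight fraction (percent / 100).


dM = 2.1/100 = 0.021
strain = beta_m * (1-Vf) * dM = 0.54 * 0.3 * 0.021 = 0.003402

0.003402


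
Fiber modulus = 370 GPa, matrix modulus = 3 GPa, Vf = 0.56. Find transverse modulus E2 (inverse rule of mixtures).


1/E2 = Vf/Ef + (1-Vf)/Em = 0.56/370 + 0.44/3
E2 = 6.75 GPa

6.75 GPa


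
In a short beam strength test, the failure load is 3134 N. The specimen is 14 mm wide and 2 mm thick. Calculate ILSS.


ILSS = 3F/(4bh) = 3*3134/(4*14*2) = 83.95 MPa

83.95 MPa


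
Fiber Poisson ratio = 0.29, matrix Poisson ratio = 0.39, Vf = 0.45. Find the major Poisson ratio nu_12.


nu_12 = nu_f*Vf + nu_m*(1-Vf) = 0.29*0.45 + 0.39*0.55 = 0.345

0.345


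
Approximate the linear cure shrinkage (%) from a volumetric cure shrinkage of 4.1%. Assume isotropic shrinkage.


Linear shrinkage ≈ vol_shrink/3 = 4.1/3 = 1.367%

1.367%


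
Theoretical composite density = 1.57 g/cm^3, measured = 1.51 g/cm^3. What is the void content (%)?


Void% = (rho_theo - rho_actual)/rho_theo * 100 = (1.57 - 1.51)/1.57 * 100 = 3.82%

3.82%


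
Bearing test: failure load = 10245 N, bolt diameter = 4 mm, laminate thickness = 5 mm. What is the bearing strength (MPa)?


sigma_br = F/(d*h) = 10245/(4*5) = 512.3 MPa

512.3 MPa


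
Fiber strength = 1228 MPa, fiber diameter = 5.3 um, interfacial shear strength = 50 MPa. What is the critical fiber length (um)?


Lc = sigma_f * d / (2 * tau_i) = 1228 * 5.3 / (2 * 50) = 65.1 um

65.1 um


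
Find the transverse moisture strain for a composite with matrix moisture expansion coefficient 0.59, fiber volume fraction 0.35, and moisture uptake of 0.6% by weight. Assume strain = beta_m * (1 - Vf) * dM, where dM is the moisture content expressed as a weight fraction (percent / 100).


dM = 0.6/100 = 0.006
strain = beta_m * (1-Vf) * dM = 0.59 * 0.65 * 0.006 = 0.002301

0.002301


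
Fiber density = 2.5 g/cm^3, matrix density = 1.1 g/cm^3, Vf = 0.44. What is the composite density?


rho_c = rho_f*Vf + rho_m*(1-Vf) = 2.5*0.44 + 1.1*0.56 = 1.716 g/cm^3

1.716 g/cm^3


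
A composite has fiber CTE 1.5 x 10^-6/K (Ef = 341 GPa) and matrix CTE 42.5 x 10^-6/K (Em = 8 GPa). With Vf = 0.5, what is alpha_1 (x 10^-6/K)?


E1 = Ef*Vf + Em*(1-Vf) = 174.5
alpha_1 = (alpha_f*Ef*Vf + alpha_m*Em*(1-Vf))/E1 = 2.44 x 10^-6/K

2.44 x 10^-6/K


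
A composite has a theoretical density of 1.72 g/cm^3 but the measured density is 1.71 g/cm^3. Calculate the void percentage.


Void% = (rho_theo - rho_actual)/rho_theo * 100 = (1.72 - 1.71)/1.72 * 100 = 0.58%

0.58%


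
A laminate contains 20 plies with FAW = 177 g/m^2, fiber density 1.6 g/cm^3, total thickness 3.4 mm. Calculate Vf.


Vf = n * FAW / (rho_f * h * 1000) = 20 * 177 / (1.6 * 3.4 * 1000) = 0.6507

0.6507


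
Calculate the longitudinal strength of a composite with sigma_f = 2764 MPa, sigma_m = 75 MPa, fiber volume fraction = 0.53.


sigma_1 = sigma_f*Vf + sigma_m*(1-Vf) = 2764*0.53 + 75*0.47 = 1500.2 MPa

1500.2 MPa


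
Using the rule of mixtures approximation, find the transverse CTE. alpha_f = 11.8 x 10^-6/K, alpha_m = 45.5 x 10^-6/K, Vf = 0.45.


alpha_2 = alpha_f*Vf + alpha_m*(1-Vf) = 11.8*0.45 + 45.5*0.55 = 30.3 x 10^-6/K

30.3 x 10^-6/K


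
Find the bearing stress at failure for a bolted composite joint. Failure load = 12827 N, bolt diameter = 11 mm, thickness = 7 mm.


sigma_br = F/(d*h) = 12827/(11*7) = 166.6 MPa

166.6 MPa


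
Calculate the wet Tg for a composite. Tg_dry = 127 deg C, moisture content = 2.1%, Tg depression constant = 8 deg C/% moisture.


Tg_wet = Tg_dry - k*moisture = 127 - 8*2.1 = 110.2 deg C

110.2 deg C


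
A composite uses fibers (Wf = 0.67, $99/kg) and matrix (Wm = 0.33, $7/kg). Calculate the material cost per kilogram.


Cost = cost_f*Wf + cost_m*Wm = 99*0.67 + 7*0.33 = $68.64/kg

$68.64/kg


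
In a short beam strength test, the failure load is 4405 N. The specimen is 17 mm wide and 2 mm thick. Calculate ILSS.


ILSS = 3F/(4bh) = 3*4405/(4*17*2) = 97.17 MPa

97.17 MPa


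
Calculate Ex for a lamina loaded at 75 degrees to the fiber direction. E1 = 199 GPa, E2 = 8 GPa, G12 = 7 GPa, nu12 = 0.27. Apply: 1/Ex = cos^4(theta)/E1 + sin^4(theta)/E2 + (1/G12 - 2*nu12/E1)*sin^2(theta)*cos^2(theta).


cos^4(75) = 0.004487, sin^4(75) = 0.870513, sin^2(75)*cos^2(75) = 0.0625
1/G12 - 2*nu12/E1 = 1/7 - 2*0.27/199 = 0.140144 GPa^-1
1/Ex = 0.004487/199 + 0.870513/8 + 0.140144*0.0625 = 0.1175956 GPa^-1
Ex = 8.5 GPa

8.5 GPa


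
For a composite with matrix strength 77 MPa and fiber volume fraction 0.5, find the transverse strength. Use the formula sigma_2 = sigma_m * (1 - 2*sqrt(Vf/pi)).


factor = 1 - 2*sqrt(0.5/pi) = 0.2021
sigma_2 = 77 * 0.2021 = 15.56 MPa

15.56 MPa


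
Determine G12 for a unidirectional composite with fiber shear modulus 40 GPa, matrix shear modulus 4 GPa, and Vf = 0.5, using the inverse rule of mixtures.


1/G12 = Vf/Gf + (1-Vf)/Gm = 0.5/40 + 0.5/4
G12 = 7.27 GPa

7.27 GPa


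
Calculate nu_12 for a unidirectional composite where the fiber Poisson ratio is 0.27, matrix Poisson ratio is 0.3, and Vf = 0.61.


nu_12 = nu_f*Vf + nu_m*(1-Vf) = 0.27*0.61 + 0.3*0.39 = 0.2817

0.2817


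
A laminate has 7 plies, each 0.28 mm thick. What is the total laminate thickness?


h = n * t_ply = 7 * 0.28 = 1.96 mm

1.96 mm


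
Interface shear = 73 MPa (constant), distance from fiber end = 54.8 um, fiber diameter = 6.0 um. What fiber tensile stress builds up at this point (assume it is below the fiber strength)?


Force balance: sigma_f * (pi*d^2/4) = tau * (pi*d) * x  ->  sigma_f = 4 * tau * x / d
sigma_f = 4 * 73 * 54.8 / 6.0 = 2666.9 MPa

2666.9 MPa


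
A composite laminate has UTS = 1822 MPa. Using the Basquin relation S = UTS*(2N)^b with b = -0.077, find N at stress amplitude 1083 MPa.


N = 0.5 * (S/UTS)^(1/b) = 0.5 * (1083/1822)^(1/-0.077) = 429.5314 cycles

429.5314 cycles


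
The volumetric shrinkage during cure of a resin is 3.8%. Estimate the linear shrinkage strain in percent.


Linear shrinkage ≈ vol_shrink/3 = 3.8/3 = 1.267%

1.267%


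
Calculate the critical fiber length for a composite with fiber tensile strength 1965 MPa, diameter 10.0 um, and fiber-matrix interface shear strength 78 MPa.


Lc = sigma_f * d / (2 * tau_i) = 1965 * 10.0 / (2 * 78) = 126.0 um

126.0 um


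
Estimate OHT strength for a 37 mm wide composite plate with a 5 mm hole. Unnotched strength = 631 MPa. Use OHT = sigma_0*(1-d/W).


OHT = sigma_0*(1-d/W) = 631*(1-5/37) = 545.7 MPa

545.7 MPa


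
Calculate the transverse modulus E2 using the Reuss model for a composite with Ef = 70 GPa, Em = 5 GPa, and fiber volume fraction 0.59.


1/E2 = Vf/Ef + (1-Vf)/Em = 0.59/70 + 0.41/5
E2 = 11.06 GPa

11.06 GPa


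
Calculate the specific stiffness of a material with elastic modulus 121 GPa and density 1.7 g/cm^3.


Specific stiffness = E/rho = 121/1.7 = 71.2 GPa/(g/cm^3)

71.2 GPa/(g/cm^3)


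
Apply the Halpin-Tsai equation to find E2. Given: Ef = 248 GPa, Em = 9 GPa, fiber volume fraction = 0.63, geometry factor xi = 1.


eta = (Ef/Em - 1)/(Ef/Em + xi) = (27.5556 - 1)/(27.5556 + 1) = 0.93
E2 = Em*(1+xi*eta*Vf)/(1-eta*Vf) = 34.47 GPa

34.47 GPa


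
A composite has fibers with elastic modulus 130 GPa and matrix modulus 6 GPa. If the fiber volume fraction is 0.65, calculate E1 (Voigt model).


E1 = Ef*Vf + Em*(1-Vf) = 130*0.65 + 6*0.35 = 86.6 GPa

86.6 GPa


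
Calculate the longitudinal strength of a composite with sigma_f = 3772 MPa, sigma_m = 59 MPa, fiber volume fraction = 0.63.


sigma_1 = sigma_f*Vf + sigma_m*(1-Vf) = 3772*0.63 + 59*0.37 = 2398.2 MPa

2398.2 MPa


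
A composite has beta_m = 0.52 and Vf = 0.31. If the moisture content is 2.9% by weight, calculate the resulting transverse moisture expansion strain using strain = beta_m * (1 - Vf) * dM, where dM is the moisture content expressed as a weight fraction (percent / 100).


dM = 2.9/100 = 0.029
strain = beta_m * (1-Vf) * dM = 0.52 * 0.69 * 0.029 = 0.0104052

0.0104052


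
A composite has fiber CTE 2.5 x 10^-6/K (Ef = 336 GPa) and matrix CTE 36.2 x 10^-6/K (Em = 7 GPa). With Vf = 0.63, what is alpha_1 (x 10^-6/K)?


E1 = Ef*Vf + Em*(1-Vf) = 214.27
alpha_1 = (alpha_f*Ef*Vf + alpha_m*Em*(1-Vf))/E1 = 2.91 x 10^-6/K

2.91 x 10^-6/K


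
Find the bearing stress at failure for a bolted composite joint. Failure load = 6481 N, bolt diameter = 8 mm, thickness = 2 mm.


sigma_br = F/(d*h) = 6481/(8*2) = 405.1 MPa

405.1 MPa


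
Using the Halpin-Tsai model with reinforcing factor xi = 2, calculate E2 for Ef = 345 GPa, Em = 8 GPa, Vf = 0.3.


eta = (Ef/Em - 1)/(Ef/Em + xi) = (43.125 - 1)/(43.125 + 2) = 0.9335
E2 = Em*(1+xi*eta*Vf)/(1-eta*Vf) = 17.34 GPa

17.34 GPa


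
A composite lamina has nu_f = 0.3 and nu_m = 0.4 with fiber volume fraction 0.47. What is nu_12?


nu_12 = nu_f*Vf + nu_m*(1-Vf) = 0.3*0.47 + 0.4*0.53 = 0.353

0.353


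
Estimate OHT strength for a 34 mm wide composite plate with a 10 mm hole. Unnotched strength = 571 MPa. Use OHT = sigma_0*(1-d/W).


OHT = sigma_0*(1-d/W) = 571*(1-10/34) = 403.1 MPa

403.1 MPa


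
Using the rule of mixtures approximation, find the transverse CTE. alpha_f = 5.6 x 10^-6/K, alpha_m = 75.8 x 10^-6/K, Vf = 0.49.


alpha_2 = alpha_f*Vf + alpha_m*(1-Vf) = 5.6*0.49 + 75.8*0.51 = 41.4 x 10^-6/K

41.4 x 10^-6/K


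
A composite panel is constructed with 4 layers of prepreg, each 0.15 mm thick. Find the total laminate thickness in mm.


h = n * t_ply = 4 * 0.15 = 0.6 mm

0.6 mm


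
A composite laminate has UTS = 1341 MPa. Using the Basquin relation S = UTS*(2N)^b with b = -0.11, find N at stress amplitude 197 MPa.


N = 0.5 * (S/UTS)^(1/b) = 0.5 * (197/1341)^(1/-0.11) = 1.8679e+07 cycles

1.8679e+07 cycles


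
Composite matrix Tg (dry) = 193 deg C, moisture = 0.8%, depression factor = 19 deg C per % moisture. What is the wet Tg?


Tg_wet = Tg_dry - k*moisture = 193 - 19*0.8 = 177.8 deg C

177.8 deg C


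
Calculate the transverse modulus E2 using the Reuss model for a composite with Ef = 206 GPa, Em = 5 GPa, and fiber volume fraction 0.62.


1/E2 = Vf/Ef + (1-Vf)/Em = 0.62/206 + 0.38/5
E2 = 12.66 GPa

12.66 GPa


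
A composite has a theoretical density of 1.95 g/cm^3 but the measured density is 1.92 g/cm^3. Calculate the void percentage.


Void% = (rho_theo - rho_actual)/rho_theo * 100 = (1.95 - 1.92)/1.95 * 100 = 1.54%

1.54%


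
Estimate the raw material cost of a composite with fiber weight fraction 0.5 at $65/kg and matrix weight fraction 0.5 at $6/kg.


Cost = cost_f*Wf + cost_m*Wm = 65*0.5 + 6*0.5 = $35.5/kg

$35.5/kg


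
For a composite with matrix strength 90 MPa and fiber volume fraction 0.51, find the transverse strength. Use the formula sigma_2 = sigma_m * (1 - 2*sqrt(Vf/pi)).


factor = 1 - 2*sqrt(0.51/pi) = 0.1942
sigma_2 = 90 * 0.1942 = 17.48 MPa

17.48 MPa


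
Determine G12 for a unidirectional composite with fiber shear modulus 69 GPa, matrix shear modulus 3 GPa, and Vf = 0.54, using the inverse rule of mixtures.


1/G12 = Vf/Gf + (1-Vf)/Gm = 0.54/69 + 0.46/3
G12 = 6.21 GPa

6.21 GPa


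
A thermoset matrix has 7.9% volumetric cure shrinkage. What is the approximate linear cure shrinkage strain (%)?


Linear shrinkage ≈ vol_shrink/3 = 7.9/3 = 2.633%

2.633%


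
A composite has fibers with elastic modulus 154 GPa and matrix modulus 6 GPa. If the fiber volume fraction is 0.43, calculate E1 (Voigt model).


E1 = Ef*Vf + Em*(1-Vf) = 154*0.43 + 6*0.57 = 69.64 GPa

69.64 GPa


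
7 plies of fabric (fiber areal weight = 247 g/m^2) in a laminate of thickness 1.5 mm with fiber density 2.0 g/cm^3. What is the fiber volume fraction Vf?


Vf = n * FAW / (rho_f * h * 1000) = 7 * 247 / (2.0 * 1.5 * 1000) = 0.5763

0.5763


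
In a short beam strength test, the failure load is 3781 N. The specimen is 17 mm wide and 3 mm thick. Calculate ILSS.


ILSS = 3F/(4bh) = 3*3781/(4*17*3) = 55.6 MPa

55.6 MPa


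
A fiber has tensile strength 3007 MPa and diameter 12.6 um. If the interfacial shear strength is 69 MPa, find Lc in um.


Lc = sigma_f * d / (2 * tau_i) = 3007 * 12.6 / (2 * 69) = 274.6 um

274.6 um


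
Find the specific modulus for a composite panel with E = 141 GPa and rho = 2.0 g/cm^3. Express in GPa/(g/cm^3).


Specific stiffness = E/rho = 141/2.0 = 70.5 GPa/(g/cm^3)

70.5 GPa/(g/cm^3)


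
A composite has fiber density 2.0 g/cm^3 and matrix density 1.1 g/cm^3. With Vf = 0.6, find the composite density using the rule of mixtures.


rho_c = rho_f*Vf + rho_m*(1-Vf) = 2.0*0.6 + 1.1*0.4 = 1.64 g/cm^3

1.64 g/cm^3


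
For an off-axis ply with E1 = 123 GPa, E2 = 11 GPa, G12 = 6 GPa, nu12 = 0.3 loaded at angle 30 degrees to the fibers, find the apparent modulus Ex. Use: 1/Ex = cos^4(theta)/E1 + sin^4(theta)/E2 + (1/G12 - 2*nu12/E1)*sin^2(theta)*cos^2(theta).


cos^4(30) = 0.5625, sin^4(30) = 0.0625, sin^2(30)*cos^2(30) = 0.1875
1/G12 - 2*nu12/E1 = 1/6 - 2*0.3/123 = 0.161789 GPa^-1
1/Ex = 0.5625/123 + 0.0625/11 + 0.161789*0.1875 = 0.0405904 GPa^-1
Ex = 24.64 GPa

24.64 GPa


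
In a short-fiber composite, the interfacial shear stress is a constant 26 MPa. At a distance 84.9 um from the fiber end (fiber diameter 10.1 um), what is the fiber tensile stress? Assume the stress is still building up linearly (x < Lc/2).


Force balance: sigma_f * (pi*d^2/4) = tau * (pi*d) * x  ->  sigma_f = 4 * tau * x / d
sigma_f = 4 * 26 * 84.9 / 10.1 = 874.2 MPa

874.2 MPa


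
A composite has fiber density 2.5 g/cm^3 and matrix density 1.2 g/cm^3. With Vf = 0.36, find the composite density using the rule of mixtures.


rho_c = rho_f*Vf + rho_m*(1-Vf) = 2.5*0.36 + 1.2*0.64 = 1.668 g/cm^3

1.668 g/cm^3


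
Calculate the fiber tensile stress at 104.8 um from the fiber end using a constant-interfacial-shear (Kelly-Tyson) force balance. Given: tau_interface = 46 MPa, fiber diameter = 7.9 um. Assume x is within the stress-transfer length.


Force balance: sigma_f * (pi*d^2/4) = tau * (pi*d) * x  ->  sigma_f = 4 * tau * x / d
sigma_f = 4 * 46 * 104.8 / 7.9 = 2440.9 MPa

2440.9 MPa


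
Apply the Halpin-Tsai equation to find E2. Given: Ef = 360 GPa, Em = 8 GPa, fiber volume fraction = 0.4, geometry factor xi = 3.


eta = (Ef/Em - 1)/(Ef/Em + xi) = (45.0 - 1)/(45.0 + 3) = 0.9167
E2 = Em*(1+xi*eta*Vf)/(1-eta*Vf) = 26.53 GPa

26.53 GPa


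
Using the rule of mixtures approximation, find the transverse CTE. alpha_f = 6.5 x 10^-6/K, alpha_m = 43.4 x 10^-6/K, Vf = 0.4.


alpha_2 = alpha_f*Vf + alpha_m*(1-Vf) = 6.5*0.4 + 43.4*0.6 = 28.6 x 10^-6/K

28.6 x 10^-6/K


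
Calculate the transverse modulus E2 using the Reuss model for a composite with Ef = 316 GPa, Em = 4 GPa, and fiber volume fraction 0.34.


1/E2 = Vf/Ef + (1-Vf)/Em = 0.34/316 + 0.66/4
E2 = 6.02 GPa

6.02 GPa


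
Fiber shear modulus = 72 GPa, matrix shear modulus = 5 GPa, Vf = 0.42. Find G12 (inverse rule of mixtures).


1/G12 = Vf/Gf + (1-Vf)/Gm = 0.42/72 + 0.58/5
G12 = 8.21 GPa

8.21 GPa


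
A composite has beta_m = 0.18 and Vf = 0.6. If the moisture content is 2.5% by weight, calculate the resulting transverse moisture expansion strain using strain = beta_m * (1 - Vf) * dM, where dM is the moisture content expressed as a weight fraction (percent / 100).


dM = 2.5/100 = 0.025
strain = beta_m * (1-Vf) * dM = 0.18 * 0.4 * 0.025 = 0.0018

0.0018


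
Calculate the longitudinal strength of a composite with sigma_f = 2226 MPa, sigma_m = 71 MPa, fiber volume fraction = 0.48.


sigma_1 = sigma_f*Vf + sigma_m*(1-Vf) = 2226*0.48 + 71*0.52 = 1105.4 MPa

1105.4 MPa


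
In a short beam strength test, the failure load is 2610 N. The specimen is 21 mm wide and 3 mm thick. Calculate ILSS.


ILSS = 3F/(4bh) = 3*2610/(4*21*3) = 31.07 MPa

31.07 MPa


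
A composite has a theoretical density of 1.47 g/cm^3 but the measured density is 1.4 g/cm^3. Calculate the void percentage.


Void% = (rho_theo - rho_actual)/rho_theo * 100 = (1.47 - 1.4)/1.47 * 100 = 4.76%

4.76%


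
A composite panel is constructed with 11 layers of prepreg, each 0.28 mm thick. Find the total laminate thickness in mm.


h = n * t_ply = 11 * 0.28 = 3.08 mm

3.08 mm


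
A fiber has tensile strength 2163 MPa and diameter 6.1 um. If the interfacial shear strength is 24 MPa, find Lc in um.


Lc = sigma_f * d / (2 * tau_i) = 2163 * 6.1 / (2 * 24) = 274.9 um

274.9 um


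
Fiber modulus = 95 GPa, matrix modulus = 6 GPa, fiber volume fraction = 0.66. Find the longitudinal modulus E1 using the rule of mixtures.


E1 = Ef*Vf + Em*(1-Vf) = 95*0.66 + 6*0.34 = 64.74 GPa

64.74 GPa


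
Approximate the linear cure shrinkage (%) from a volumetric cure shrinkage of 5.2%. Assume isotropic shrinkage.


Linear shrinkage ≈ vol_shrink/3 = 5.2/3 = 1.733%

1.733%


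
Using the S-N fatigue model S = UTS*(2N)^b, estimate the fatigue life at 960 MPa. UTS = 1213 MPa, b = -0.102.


N = 0.5 * (S/UTS)^(1/b) = 0.5 * (960/1213)^(1/-0.102) = 4.9539 cycles

4.9539 cycles


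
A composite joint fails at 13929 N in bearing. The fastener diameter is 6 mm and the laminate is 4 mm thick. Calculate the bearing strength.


sigma_br = F/(d*h) = 13929/(6*4) = 580.4 MPa

580.4 MPa


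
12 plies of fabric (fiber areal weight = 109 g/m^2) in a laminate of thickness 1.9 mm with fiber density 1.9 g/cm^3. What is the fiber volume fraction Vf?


Vf = n * FAW / (rho_f * h * 1000) = 12 * 109 / (1.9 * 1.9 * 1000) = 0.3623

0.3623


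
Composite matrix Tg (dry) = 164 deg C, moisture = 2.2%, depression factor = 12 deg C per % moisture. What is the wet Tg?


Tg_wet = Tg_dry - k*moisture = 164 - 12*2.2 = 137.6 deg C

137.6 deg C


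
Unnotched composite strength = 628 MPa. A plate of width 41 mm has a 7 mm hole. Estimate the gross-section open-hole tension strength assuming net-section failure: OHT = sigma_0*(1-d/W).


OHT = sigma_0*(1-d/W) = 628*(1-7/41) = 520.8 MPa

520.8 MPa


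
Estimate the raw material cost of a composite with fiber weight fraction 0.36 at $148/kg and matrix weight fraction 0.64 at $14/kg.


Cost = cost_f*Wf + cost_m*Wm = 148*0.36 + 14*0.64 = $62.24/kg

$62.24/kg


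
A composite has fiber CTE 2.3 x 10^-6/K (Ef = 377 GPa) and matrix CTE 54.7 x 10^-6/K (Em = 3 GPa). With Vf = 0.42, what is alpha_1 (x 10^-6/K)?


E1 = Ef*Vf + Em*(1-Vf) = 160.08
alpha_1 = (alpha_f*Ef*Vf + alpha_m*Em*(1-Vf))/E1 = 2.87 x 10^-6/K

2.87 x 10^-6/K


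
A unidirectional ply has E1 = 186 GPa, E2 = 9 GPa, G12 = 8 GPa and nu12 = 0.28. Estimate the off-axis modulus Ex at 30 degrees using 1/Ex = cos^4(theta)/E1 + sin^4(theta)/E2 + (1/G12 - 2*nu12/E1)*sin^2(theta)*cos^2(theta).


cos^4(30) = 0.5625, sin^4(30) = 0.0625, sin^2(30)*cos^2(30) = 0.1875
1/G12 - 2*nu12/E1 = 1/8 - 2*0.28/186 = 0.121989 GPa^-1
1/Ex = 0.5625/186 + 0.0625/9 + 0.121989*0.1875 = 0.0328416 GPa^-1
Ex = 30.45 GPa

30.45 GPa


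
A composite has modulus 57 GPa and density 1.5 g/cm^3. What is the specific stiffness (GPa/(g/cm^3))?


Specific stiffness = E/rho = 57/1.5 = 38.0 GPa/(g/cm^3)

38.0 GPa/(g/cm^3)


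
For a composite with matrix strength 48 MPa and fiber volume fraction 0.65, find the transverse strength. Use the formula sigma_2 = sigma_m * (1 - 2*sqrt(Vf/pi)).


factor = 1 - 2*sqrt(0.65/pi) = 0.0903
sigma_2 = 48 * 0.0903 = 4.33 MPa

4.33 MPa


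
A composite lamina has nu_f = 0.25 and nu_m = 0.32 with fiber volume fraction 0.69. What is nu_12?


nu_12 = nu_f*Vf + nu_m*(1-Vf) = 0.25*0.69 + 0.32*0.31 = 0.2717

0.2717


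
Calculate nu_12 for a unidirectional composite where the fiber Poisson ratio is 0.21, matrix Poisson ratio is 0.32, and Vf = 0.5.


nu_12 = nu_f*Vf + nu_m*(1-Vf) = 0.21*0.5 + 0.32*0.5 = 0.265

0.265


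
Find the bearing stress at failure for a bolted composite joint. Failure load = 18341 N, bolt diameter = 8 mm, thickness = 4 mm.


sigma_br = F/(d*h) = 18341/(8*4) = 573.2 MPa

573.2 MPa


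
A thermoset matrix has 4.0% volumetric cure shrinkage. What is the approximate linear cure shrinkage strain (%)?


Linear shrinkage ≈ vol_shrink/3 = 4.0/3 = 1.333%

1.333%


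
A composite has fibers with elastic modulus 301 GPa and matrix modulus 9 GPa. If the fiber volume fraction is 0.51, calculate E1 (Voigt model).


E1 = Ef*Vf + Em*(1-Vf) = 301*0.51 + 9*0.49 = 157.92 GPa

157.92 GPa


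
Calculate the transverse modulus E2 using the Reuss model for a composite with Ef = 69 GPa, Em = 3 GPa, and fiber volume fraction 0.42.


1/E2 = Vf/Ef + (1-Vf)/Em = 0.42/69 + 0.58/3
E2 = 5.01 GPa

5.01 GPa


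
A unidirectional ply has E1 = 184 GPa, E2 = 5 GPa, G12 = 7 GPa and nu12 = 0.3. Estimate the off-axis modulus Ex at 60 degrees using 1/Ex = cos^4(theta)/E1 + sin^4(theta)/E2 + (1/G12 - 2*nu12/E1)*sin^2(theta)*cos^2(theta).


cos^4(60) = 0.0625, sin^4(60) = 0.5625, sin^2(60)*cos^2(60) = 0.1875
1/G12 - 2*nu12/E1 = 1/7 - 2*0.3/184 = 0.139596 GPa^-1
1/Ex = 0.0625/184 + 0.5625/5 + 0.139596*0.1875 = 0.139014 GPa^-1
Ex = 7.19 GPa

7.19 GPa


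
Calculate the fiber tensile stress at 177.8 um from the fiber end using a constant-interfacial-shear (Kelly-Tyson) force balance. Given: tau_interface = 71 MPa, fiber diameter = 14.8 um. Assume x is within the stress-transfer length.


Force balance: sigma_f * (pi*d^2/4) = tau * (pi*d) * x  ->  sigma_f = 4 * tau * x / d
sigma_f = 4 * 71 * 177.8 / 14.8 = 3411.8 MPa

3411.8 MPa


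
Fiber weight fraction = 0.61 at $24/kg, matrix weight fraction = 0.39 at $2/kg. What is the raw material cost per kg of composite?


Cost = cost_f*Wf + cost_m*Wm = 24*0.61 + 2*0.39 = $15.42/kg

$15.42/kg


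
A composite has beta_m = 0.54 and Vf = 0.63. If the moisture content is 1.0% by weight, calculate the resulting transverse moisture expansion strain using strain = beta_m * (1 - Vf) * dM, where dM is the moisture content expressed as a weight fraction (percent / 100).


dM = 1.0/100 = 0.01
strain = beta_m * (1-Vf) * dM = 0.54 * 0.37 * 0.01 = 0.001998

0.001998


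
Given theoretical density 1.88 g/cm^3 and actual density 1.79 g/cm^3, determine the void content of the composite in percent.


Void% = (rho_theo - rho_actual)/rho_theo * 100 = (1.88 - 1.79)/1.88 * 100 = 4.79%

4.79%


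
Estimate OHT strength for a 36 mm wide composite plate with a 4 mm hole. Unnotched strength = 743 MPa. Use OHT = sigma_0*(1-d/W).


OHT = sigma_0*(1-d/W) = 743*(1-4/36) = 660.4 MPa

660.4 MPa


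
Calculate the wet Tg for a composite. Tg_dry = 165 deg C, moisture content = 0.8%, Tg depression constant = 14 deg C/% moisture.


Tg_wet = Tg_dry - k*moisture = 165 - 14*0.8 = 153.8 deg C

153.8 deg C


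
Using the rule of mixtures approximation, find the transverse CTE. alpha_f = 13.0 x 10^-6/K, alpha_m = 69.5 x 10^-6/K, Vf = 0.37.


alpha_2 = alpha_f*Vf + alpha_m*(1-Vf) = 13.0*0.37 + 69.5*0.63 = 48.6 x 10^-6/K

48.6 x 10^-6/K


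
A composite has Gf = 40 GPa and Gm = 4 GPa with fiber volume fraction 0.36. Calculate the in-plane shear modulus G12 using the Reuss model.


1/G12 = Vf/Gf + (1-Vf)/Gm = 0.36/40 + 0.64/4
G12 = 5.92 GPa

5.92 GPa


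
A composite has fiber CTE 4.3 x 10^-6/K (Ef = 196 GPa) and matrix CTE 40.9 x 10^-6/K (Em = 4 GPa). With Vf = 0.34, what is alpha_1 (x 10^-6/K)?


E1 = Ef*Vf + Em*(1-Vf) = 69.28
alpha_1 = (alpha_f*Ef*Vf + alpha_m*Em*(1-Vf))/E1 = 5.69 x 10^-6/K

5.69 x 10^-6/K


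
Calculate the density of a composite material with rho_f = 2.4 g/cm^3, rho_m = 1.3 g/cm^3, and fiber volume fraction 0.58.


rho_c = rho_f*Vf + rho_m*(1-Vf) = 2.4*0.58 + 1.3*0.42 = 1.938 g/cm^3

1.938 g/cm^3


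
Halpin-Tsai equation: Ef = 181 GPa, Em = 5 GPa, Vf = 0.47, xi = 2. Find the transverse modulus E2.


eta = (Ef/Em - 1)/(Ef/Em + xi) = (36.2 - 1)/(36.2 + 2) = 0.9215
E2 = Em*(1+xi*eta*Vf)/(1-eta*Vf) = 16.46 GPa

16.46 GPa


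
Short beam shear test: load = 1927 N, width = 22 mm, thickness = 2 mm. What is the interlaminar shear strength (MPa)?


ILSS = 3F/(4bh) = 3*1927/(4*22*2) = 32.85 MPa

32.85 MPa


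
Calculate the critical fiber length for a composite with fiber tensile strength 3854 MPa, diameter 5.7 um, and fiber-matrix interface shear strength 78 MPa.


Lc = sigma_f * d / (2 * tau_i) = 3854 * 5.7 / (2 * 78) = 140.8 um

140.8 um


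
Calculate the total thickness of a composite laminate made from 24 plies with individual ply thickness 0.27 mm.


h = n * t_ply = 24 * 0.27 = 6.48 mm

6.48 mm


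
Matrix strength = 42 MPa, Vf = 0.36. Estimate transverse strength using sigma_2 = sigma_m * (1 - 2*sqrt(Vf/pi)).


factor = 1 - 2*sqrt(0.36/pi) = 0.323
sigma_2 = 42 * 0.323 = 13.56 MPa

13.56 MPa


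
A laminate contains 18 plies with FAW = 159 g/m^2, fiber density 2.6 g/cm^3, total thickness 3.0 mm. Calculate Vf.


Vf = n * FAW / (rho_f * h * 1000) = 18 * 159 / (2.6 * 3.0 * 1000) = 0.3669

0.3669


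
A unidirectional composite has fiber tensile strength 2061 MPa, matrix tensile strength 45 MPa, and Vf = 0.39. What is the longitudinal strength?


sigma_1 = sigma_f*Vf + sigma_m*(1-Vf) = 2061*0.39 + 45*0.61 = 831.2 MPa

831.2 MPa


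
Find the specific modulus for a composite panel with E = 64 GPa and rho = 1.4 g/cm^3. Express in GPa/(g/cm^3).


Specific stiffness = E/rho = 64/1.4 = 45.7 GPa/(g/cm^3)

45.7 GPa/(g/cm^3)


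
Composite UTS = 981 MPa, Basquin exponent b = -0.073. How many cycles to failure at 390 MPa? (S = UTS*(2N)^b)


N = 0.5 * (S/UTS)^(1/b) = 0.5 * (390/981)^(1/-0.073) = 153709.7853 cycles

153709.7853 cycles


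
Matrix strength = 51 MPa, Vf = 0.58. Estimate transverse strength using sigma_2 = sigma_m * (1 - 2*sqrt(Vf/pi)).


factor = 1 - 2*sqrt(0.58/pi) = 0.1407
sigma_2 = 51 * 0.1407 = 7.17 MPa

7.17 MPa


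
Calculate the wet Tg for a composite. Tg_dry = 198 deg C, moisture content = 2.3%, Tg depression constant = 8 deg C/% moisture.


Tg_wet = Tg_dry - k*moisture = 198 - 8*2.3 = 179.6 deg C

179.6 deg C


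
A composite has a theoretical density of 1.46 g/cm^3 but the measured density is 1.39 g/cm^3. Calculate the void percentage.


Void% = (rho_theo - rho_actual)/rho_theo * 100 = (1.46 - 1.39)/1.46 * 100 = 4.79%

4.79%


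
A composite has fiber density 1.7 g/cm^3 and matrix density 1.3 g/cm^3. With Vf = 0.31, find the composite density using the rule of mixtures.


rho_c = rho_f*Vf + rho_m*(1-Vf) = 1.7*0.31 + 1.3*0.69 = 1.424 g/cm^3

1.424 g/cm^3


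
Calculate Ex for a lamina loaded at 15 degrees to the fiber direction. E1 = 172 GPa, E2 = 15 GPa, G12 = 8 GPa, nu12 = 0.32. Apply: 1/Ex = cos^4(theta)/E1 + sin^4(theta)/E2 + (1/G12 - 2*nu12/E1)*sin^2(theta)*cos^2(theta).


cos^4(15) = 0.870513, sin^4(15) = 0.004487, sin^2(15)*cos^2(15) = 0.0625
1/G12 - 2*nu12/E1 = 1/8 - 2*0.32/172 = 0.121279 GPa^-1
1/Ex = 0.870513/172 + 0.004487/15 + 0.121279*0.0625 = 0.0129402 GPa^-1
Ex = 77.28 GPa

77.28 GPa


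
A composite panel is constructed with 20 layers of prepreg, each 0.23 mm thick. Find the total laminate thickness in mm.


h = n * t_ply = 20 * 0.23 = 4.6 mm

4.6 mm


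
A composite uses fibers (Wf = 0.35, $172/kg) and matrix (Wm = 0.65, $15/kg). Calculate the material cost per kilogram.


Cost = cost_f*Wf + cost_m*Wm = 172*0.35 + 15*0.65 = $69.95/kg

$69.95/kg


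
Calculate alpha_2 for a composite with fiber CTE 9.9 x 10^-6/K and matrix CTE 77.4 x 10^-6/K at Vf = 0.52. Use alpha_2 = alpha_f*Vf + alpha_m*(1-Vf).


alpha_2 = alpha_f*Vf + alpha_m*(1-Vf) = 9.9*0.52 + 77.4*0.48 = 42.3 x 10^-6/K

42.3 x 10^-6/K


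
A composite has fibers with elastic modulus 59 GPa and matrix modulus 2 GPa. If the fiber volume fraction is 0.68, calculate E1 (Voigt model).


E1 = Ef*Vf + Em*(1-Vf) = 59*0.68 + 2*0.32 = 40.76 GPa

40.76 GPa


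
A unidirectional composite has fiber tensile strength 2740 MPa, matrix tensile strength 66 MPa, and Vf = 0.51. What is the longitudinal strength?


sigma_1 = sigma_f*Vf + sigma_m*(1-Vf) = 2740*0.51 + 66*0.49 = 1429.7 MPa

1429.7 MPa


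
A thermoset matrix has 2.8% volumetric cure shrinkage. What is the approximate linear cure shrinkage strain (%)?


Linear shrinkage ≈ vol_shrink/3 = 2.8/3 = 0.933%

0.933%


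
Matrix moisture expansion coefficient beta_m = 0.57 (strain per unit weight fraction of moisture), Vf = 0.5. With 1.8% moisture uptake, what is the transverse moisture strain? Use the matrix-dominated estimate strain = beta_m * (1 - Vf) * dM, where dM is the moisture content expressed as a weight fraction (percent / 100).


dM = 1.8/100 = 0.018
strain = beta_m * (1-Vf) * dM = 0.57 * 0.5 * 0.018 = 0.00513

0.00513


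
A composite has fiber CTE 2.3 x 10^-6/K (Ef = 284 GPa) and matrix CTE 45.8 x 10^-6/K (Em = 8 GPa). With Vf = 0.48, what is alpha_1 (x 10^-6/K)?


E1 = Ef*Vf + Em*(1-Vf) = 140.48
alpha_1 = (alpha_f*Ef*Vf + alpha_m*Em*(1-Vf))/E1 = 3.59 x 10^-6/K

3.59 x 10^-6/K


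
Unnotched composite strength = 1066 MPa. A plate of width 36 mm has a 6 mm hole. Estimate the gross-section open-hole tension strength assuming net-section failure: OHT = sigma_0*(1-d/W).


OHT = sigma_0*(1-d/W) = 1066*(1-6/36) = 888.3 MPa

888.3 MPa


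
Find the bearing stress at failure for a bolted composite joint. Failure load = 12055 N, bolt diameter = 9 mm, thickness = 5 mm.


sigma_br = F/(d*h) = 12055/(9*5) = 267.9 MPa

267.9 MPa


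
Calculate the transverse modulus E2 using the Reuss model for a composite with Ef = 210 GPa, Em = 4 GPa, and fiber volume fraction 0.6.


1/E2 = Vf/Ef + (1-Vf)/Em = 0.6/210 + 0.4/4
E2 = 9.72 GPa

9.72 GPa


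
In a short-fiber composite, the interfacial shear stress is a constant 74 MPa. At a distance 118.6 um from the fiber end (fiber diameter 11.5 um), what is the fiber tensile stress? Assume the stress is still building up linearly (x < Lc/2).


Force balance: sigma_f * (pi*d^2/4) = tau * (pi*d) * x  ->  sigma_f = 4 * tau * x / d
sigma_f = 4 * 74 * 118.6 / 11.5 = 3052.7 MPa

3052.7 MPa


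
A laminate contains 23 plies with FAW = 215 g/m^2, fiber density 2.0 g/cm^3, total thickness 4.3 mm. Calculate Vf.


Vf = n * FAW / (rho_f * h * 1000) = 23 * 215 / (2.0 * 4.3 * 1000) = 0.575

0.575


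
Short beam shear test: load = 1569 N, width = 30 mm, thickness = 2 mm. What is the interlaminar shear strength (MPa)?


ILSS = 3F/(4bh) = 3*1569/(4*30*2) = 19.61 MPa

19.61 MPa


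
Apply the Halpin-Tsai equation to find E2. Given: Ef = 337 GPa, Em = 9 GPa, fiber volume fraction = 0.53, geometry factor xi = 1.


eta = (Ef/Em - 1)/(Ef/Em + xi) = (37.4444 - 1)/(37.4444 + 1) = 0.948
E2 = Em*(1+xi*eta*Vf)/(1-eta*Vf) = 27.18 GPa

27.18 GPa


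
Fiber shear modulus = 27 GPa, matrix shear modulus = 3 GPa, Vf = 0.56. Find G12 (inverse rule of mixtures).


1/G12 = Vf/Gf + (1-Vf)/Gm = 0.56/27 + 0.44/3
G12 = 5.97 GPa

5.97 GPa


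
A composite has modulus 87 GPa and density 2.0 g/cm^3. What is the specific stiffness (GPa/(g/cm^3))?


Specific stiffness = E/rho = 87/2.0 = 43.5 GPa/(g/cm^3)

43.5 GPa/(g/cm^3)


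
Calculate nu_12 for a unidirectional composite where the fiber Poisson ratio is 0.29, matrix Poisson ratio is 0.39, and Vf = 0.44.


nu_12 = nu_f*Vf + nu_m*(1-Vf) = 0.29*0.44 + 0.39*0.56 = 0.346

0.346


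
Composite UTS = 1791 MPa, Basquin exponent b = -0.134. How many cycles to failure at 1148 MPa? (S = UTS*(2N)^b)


N = 0.5 * (S/UTS)^(1/b) = 0.5 * (1148/1791)^(1/-0.134) = 13.8171 cycles

13.8171 cycles


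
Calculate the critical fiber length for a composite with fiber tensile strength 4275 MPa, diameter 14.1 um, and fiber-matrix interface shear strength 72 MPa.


Lc = sigma_f * d / (2 * tau_i) = 4275 * 14.1 / (2 * 72) = 418.6 um

418.6 um


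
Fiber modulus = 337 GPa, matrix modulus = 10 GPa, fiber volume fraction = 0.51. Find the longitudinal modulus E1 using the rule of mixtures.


E1 = Ef*Vf + Em*(1-Vf) = 337*0.51 + 10*0.49 = 176.77 GPa

176.77 GPa


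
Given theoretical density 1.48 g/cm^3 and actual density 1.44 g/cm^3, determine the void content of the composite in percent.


Void% = (rho_theo - rho_actual)/rho_theo * 100 = (1.48 - 1.44)/1.48 * 100 = 2.7%

2.7%


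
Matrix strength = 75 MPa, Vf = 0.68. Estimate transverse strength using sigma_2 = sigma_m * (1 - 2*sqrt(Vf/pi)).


factor = 1 - 2*sqrt(0.68/pi) = 0.0695
sigma_2 = 75 * 0.0695 = 5.21 MPa

5.21 MPa


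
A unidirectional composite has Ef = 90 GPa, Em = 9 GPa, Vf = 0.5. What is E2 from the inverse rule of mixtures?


1/E2 = Vf/Ef + (1-Vf)/Em = 0.5/90 + 0.5/9
E2 = 16.36 GPa

16.36 GPa


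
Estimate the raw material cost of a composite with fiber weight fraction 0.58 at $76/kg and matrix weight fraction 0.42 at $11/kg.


Cost = cost_f*Wf + cost_m*Wm = 76*0.58 + 11*0.42 = $48.7/kg

$48.7/kg


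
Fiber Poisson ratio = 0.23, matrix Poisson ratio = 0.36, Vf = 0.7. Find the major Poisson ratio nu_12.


nu_12 = nu_f*Vf + nu_m*(1-Vf) = 0.23*0.7 + 0.36*0.3 = 0.269

0.269


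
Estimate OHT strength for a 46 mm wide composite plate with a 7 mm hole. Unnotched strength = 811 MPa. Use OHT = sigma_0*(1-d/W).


OHT = sigma_0*(1-d/W) = 811*(1-7/46) = 687.6 MPa

687.6 MPa


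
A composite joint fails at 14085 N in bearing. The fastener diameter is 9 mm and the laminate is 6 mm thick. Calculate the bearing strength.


sigma_br = F/(d*h) = 14085/(9*6) = 260.8 MPa

260.8 MPa


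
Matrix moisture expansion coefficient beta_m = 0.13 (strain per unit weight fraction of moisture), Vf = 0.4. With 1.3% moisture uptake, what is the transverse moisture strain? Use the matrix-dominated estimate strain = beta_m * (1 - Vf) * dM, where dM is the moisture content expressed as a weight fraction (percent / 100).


dM = 1.3/100 = 0.013
strain = beta_m * (1-Vf) * dM = 0.13 * 0.6 * 0.013 = 0.001014

0.001014


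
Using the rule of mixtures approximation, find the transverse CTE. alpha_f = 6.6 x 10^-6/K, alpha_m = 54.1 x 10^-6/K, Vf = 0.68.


alpha_2 = alpha_f*Vf + alpha_m*(1-Vf) = 6.6*0.68 + 54.1*0.32 = 21.8 x 10^-6/K

21.8 x 10^-6/K


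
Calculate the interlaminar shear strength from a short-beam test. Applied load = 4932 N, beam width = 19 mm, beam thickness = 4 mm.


ILSS = 3F/(4bh) = 3*4932/(4*19*4) = 48.67 MPa

48.67 MPa


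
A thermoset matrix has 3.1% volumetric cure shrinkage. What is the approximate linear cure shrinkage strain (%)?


Linear shrinkage ≈ vol_shrink/3 = 3.1/3 = 1.033%

1.033%


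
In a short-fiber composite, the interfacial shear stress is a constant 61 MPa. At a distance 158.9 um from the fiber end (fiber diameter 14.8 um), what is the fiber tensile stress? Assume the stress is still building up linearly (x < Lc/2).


Force balance: sigma_f * (pi*d^2/4) = tau * (pi*d) * x  ->  sigma_f = 4 * tau * x / d
sigma_f = 4 * 61 * 158.9 / 14.8 = 2619.7 MPa

2619.7 MPa


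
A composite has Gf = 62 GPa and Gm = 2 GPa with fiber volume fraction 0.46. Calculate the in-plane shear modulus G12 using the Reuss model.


1/G12 = Vf/Gf + (1-Vf)/Gm = 0.46/62 + 0.54/2
G12 = 3.6 GPa

3.6 GPa


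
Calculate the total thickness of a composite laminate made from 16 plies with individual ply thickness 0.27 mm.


h = n * t_ply = 16 * 0.27 = 4.32 mm

4.32 mm


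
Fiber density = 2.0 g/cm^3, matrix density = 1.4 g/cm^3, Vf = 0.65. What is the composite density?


rho_c = rho_f*Vf + rho_m*(1-Vf) = 2.0*0.65 + 1.4*0.35 = 1.79 g/cm^3

1.79 g/cm^3


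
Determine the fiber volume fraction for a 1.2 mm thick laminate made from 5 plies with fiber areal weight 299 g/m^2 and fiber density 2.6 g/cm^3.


Vf = n * FAW / (rho_f * h * 1000) = 5 * 299 / (2.6 * 1.2 * 1000) = 0.4792

0.4792
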